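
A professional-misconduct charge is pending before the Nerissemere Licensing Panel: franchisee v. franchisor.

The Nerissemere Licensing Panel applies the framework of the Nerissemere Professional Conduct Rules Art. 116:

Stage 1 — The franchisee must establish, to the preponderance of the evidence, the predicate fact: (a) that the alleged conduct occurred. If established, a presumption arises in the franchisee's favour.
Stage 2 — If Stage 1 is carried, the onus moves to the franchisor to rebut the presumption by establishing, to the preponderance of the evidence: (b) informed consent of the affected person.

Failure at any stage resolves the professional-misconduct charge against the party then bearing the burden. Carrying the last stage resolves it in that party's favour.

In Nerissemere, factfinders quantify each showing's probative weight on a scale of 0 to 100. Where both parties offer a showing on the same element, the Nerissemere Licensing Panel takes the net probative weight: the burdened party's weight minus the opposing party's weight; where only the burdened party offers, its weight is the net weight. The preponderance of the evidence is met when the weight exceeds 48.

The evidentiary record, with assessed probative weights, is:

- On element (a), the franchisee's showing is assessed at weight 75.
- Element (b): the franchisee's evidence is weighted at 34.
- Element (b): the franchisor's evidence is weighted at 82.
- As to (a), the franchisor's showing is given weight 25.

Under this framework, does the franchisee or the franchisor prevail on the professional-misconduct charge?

At Stage 1 the franchisee must meet the preponderance of the evidence (weight exceeds 48): on (a) the weight is 75 less the opposing 25 gives net 50, which does exceed 48, so (a) meets the standard.
  The franchisee carries Stage 1; the franchisor now bears the burden.
At Stage 2 the franchisor must meet the preponderance of the evidence (weight exceeds 48): on (b) the weight is 82 less the opposing 34 gives net 48, ≤ 48, so (b) does not meet the standard.
  The franchisor does not carry Stage 2.
So the franchisee prevails.

franchisee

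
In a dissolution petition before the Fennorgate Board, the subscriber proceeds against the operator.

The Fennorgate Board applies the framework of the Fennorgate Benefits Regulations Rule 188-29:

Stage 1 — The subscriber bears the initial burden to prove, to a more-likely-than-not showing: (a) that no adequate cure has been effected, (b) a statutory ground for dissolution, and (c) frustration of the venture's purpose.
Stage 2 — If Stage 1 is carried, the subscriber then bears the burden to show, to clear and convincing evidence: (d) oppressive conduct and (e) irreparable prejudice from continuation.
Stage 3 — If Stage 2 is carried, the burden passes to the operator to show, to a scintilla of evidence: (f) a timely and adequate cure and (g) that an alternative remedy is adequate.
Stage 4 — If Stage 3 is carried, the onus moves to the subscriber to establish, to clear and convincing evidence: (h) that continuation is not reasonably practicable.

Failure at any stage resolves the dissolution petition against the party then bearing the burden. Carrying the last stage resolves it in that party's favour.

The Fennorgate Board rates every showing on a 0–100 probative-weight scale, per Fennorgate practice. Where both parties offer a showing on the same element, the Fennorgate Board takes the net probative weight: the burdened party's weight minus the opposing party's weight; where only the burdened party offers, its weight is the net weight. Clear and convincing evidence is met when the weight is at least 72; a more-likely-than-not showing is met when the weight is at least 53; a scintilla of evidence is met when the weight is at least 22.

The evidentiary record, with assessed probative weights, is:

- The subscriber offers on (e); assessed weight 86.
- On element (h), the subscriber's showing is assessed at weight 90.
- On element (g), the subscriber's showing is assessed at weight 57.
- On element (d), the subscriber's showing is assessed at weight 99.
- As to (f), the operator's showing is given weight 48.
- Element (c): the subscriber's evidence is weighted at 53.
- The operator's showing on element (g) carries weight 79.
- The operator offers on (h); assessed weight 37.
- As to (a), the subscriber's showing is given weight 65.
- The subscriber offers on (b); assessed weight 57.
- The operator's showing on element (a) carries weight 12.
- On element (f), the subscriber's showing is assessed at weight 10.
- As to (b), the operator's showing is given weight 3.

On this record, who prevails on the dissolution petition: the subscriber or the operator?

operator

At Stage 1 the subscriber must meet a more-likely-than-not showing (weight is at least 53): on (a) the weight is 65 less the opposing 12 gives net 53, which does reach 53, so (a) meets the standard; on (b) the weight is 57 less the opposing 3 gives net 54, which does reach 53, so (b) meets the standard; on (c) the weight is 53, ≥ 53, so (c) meets the standard.
  All elements met. The subscriber retains the burden for Stage 2.
At Stage 2 the subscriber must meet clear and convincing evidence (weight is at least 72): on (d) the weight is 99, which does reach 72, so (d) meets the standard; on (e) the weight is 86, ≥ 72, so (e) meets the standard.
  Stage 2 carried; the burden shifts to the operator.
At Stage 3 the operator must meet a scintilla of evidence (weight is at least 22): on (f) the weight is 48 less the opposing 10 gives net 38, which does reach 22, so (f) meets the standard; on (g) the weight is 79 less the opposing 57 gives net 22, ≥ 22, so (g) meets the standard.
  Stage 3 is satisfied; the onus moves to the subscriber.
At Stage 4 the subscriber must meet clear and convincing evidence (weight is at least 72): on (h) the weight is 90 less the opposing 37 gives net 53, which does not reach 72, so (h) does not meet the standard.
  Stage 4 not carried; the subscriber fails its burden.
So the operator prevails.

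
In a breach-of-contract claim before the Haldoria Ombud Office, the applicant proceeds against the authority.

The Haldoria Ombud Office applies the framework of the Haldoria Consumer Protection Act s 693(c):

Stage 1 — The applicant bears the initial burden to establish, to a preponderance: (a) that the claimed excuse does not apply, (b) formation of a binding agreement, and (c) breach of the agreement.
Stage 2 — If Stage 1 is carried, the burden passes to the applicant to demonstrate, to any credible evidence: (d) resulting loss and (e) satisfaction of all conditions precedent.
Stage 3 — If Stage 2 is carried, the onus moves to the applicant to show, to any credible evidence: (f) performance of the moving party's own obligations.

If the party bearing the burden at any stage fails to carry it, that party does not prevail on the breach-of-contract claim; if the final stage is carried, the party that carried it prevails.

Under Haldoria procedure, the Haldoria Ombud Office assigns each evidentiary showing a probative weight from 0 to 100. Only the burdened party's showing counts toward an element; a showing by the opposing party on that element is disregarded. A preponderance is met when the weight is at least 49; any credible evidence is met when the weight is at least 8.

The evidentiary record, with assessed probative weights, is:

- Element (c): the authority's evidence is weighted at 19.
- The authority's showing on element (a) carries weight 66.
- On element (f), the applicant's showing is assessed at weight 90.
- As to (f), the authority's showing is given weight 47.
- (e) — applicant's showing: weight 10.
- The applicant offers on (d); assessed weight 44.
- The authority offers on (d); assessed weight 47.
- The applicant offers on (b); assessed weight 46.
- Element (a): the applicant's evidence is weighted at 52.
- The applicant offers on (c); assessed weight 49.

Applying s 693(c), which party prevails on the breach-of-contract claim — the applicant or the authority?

At Stage 1 the applicant must meet a preponderance (weight is at least 49): on (a) the weight is 52 (the authority's 66 is given no effect), ≥ 49, so (a) meets the standard; on (b) the weight is 46, < 49, so (b) does not meet the standard; on (c) the weight is 49 (the authority's 19 is given no effect), ≥ 49, so (c) meets the standard.
  The applicant does not carry Stage 1.
So the authority prevails.

authority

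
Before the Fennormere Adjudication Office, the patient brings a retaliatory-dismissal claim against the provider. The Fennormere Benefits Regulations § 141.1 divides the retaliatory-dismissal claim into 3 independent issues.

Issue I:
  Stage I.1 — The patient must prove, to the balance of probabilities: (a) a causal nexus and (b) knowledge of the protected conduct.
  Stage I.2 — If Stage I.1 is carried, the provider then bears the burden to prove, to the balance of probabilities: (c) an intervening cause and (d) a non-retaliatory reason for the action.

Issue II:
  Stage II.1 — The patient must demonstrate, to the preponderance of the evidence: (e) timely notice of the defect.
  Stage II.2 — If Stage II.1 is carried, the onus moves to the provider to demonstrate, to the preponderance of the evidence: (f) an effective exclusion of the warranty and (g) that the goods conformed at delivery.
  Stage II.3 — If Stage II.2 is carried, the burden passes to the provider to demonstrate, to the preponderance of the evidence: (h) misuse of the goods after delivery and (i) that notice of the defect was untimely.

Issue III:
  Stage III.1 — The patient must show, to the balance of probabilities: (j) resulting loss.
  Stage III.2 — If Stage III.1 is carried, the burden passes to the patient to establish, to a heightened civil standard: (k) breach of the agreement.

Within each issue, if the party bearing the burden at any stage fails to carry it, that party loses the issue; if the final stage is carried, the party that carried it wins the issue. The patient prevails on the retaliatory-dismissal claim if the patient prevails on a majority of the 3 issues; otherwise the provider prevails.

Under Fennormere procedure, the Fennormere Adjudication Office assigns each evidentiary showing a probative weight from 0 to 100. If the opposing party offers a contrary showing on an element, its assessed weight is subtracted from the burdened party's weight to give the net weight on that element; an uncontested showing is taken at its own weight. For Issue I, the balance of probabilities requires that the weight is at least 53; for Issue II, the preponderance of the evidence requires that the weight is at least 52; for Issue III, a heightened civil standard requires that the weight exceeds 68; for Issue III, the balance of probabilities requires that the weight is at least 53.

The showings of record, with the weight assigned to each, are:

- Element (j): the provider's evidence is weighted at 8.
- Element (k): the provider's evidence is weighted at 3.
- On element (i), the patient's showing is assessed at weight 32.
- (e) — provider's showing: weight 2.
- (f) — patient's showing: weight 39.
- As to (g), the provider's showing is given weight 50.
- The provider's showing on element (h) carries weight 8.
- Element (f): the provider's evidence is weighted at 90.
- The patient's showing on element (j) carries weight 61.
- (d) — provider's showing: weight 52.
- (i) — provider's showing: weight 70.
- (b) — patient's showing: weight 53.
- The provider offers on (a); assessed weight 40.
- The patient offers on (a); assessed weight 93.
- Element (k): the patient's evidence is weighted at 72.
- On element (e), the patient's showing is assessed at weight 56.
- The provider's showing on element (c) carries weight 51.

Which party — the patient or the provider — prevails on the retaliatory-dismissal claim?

— Issue I —
Stage I.1 — burden on patient; standard: the balance of probabilities (weight is at least 53).
    (a): 93 − 40 = 53 ≥ 53 [met]
    (b): 53 ≥ 53 [met]
  The patient carries Stage I.1; the provider now bears the burden.
Stage I.2 — burden on provider; standard: the balance of probabilities (weight is at least 53).
    (c): 51 < 53 [not met]
    (d): 52 < 53 [not met]
  Not every element is met, so the provider fails to carry Stage I.2.
So the patient prevails on this issue.
— Issue II —
At Stage II.1 the patient must meet the preponderance of the evidence (weight is at least 52): on (e) the weight is 56 less the opposing 2 gives net 54, ≥ 52, so (e) meets the standard.
  Stage II.1 is satisfied; the onus moves to the provider.
At Stage II.2 the provider must meet the preponderance of the evidence (weight is at least 52): on (f) the weight is 90 less the opposing 39 gives net 51, which does not reach 52, so (f) does not meet the standard; on (g) the weight is 50, which does not reach 52, so (g) does not meet the standard.
  Not every element is met, so the provider fails to carry Stage II.2.
So the patient prevails on this issue.
— Issue III —
Stage III.1 (patient, the balance of probabilities, weight is at least 53): (j) net 61−8=53 ≥ 53 — meets.
  All elements met. The patient retains the burden for Stage III.2.
Stage III.2 (patient, a heightened civil standard, weight exceeds 68): (k) net 72−3=69 > 68 — meets.
  All elements met at the final stage.
With every stage satisfied, the patient prevails on this issue.
Per-issue: Issue I → patient; Issue II → patient; Issue III → patient. The patient must prevail on a majority of issues; overall, the patient prevails.

patient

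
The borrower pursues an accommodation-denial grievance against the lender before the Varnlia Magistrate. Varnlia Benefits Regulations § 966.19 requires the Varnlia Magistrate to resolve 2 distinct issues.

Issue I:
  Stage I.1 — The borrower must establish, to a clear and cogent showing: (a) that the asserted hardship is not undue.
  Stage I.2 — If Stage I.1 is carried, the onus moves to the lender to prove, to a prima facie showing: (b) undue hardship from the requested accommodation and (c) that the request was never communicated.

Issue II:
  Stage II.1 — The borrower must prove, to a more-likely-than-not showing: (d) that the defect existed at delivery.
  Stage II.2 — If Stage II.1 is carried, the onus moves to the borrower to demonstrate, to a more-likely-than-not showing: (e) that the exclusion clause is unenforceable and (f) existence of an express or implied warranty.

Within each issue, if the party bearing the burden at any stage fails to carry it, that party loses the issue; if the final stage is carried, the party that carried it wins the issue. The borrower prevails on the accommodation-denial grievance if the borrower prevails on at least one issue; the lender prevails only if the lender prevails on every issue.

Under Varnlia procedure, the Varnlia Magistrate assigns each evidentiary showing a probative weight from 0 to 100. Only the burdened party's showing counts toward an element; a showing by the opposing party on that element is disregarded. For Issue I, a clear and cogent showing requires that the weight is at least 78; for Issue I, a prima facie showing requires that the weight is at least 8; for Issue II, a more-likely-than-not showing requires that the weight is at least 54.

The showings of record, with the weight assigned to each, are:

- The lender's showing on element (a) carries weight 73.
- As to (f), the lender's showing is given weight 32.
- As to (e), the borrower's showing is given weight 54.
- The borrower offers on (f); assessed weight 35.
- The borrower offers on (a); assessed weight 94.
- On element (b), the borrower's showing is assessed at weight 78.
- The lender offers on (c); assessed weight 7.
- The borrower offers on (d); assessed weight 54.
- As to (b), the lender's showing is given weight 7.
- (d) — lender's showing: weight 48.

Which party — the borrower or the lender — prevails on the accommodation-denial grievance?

— Issue I —
Stage I.1 — burden on borrower; standard: a clear and cogent showing (weight is at least 78).
    (a): 94 (lender's 73 disregarded) ≥ 78 [met]
  Stage I.1 carried; the burden shifts to the lender.
Stage I.2 — burden on lender; standard: a prima facie showing (weight is at least 8).
    (b): 7 (borrower's 78 disregarded) < 8 [not met]
    (c): 7 < 8 [not met]
  Not every element is met, so the lender fails to carry Stage I.2.
So the borrower prevails on this issue.
— Issue II —
Stage II.1 (borrower, a more-likely-than-not showing, weight is at least 54): (d) 54 (lender's 48 disregarded) ≥ 54 — meets.
  Stage II.1 carried; the burden remains with the borrower.
Stage II.2 (borrower, a more-likely-than-not showing, weight is at least 54): (e) 54 ≥ 54 — meets; (f) 35 (lender's 32 disregarded) < 54 — fails.
  Stage II.2 not carried; the borrower fails its burden.
The lender prevails on this issue.
Per-issue: Issue I → borrower; Issue II → lender. The borrower must prevail on at least one issue; overall, the borrower prevails.

borrower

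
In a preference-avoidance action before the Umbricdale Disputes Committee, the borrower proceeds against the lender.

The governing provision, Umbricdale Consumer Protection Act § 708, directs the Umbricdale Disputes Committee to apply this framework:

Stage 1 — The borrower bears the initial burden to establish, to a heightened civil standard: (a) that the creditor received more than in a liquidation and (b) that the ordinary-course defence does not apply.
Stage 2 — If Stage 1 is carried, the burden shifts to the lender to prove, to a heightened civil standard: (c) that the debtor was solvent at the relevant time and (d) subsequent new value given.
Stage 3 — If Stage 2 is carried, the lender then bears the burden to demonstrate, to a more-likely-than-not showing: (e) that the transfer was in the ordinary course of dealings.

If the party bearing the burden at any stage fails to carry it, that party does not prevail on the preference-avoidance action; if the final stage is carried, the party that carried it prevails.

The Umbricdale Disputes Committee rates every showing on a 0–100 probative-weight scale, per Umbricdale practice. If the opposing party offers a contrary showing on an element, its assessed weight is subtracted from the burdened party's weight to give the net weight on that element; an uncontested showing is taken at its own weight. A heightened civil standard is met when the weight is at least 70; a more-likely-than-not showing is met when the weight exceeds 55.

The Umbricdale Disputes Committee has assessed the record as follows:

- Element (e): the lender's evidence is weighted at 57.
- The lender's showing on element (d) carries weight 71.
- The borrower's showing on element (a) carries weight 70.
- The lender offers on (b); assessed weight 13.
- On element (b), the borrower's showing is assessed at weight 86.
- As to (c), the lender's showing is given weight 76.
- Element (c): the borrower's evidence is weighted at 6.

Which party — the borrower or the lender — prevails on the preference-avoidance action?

Stage 1 — burden on borrower; standard: a heightened civil standard (weight is at least 70).
    (a): 70 ≥ 70 [met]
    (b): 86 − 13 = 73 ≥ 70 [met]
  Stage 1 carried; the burden shifts to the lender.
Stage 2 — burden on lender; standard: a heightened civil standard (weight is at least 70).
    (c): 76 − 6 = 70 ≥ 70 [met]
    (d): 71 ≥ 70 [met]
  Stage 2 carried; the burden remains with the lender.
Stage 3 — burden on lender; standard: a more-likely-than-not showing (weight exceeds 55).
    (e): 57 > 55 [met]
  All elements met at the final stage.
Every stage carried; the lender prevails.

lender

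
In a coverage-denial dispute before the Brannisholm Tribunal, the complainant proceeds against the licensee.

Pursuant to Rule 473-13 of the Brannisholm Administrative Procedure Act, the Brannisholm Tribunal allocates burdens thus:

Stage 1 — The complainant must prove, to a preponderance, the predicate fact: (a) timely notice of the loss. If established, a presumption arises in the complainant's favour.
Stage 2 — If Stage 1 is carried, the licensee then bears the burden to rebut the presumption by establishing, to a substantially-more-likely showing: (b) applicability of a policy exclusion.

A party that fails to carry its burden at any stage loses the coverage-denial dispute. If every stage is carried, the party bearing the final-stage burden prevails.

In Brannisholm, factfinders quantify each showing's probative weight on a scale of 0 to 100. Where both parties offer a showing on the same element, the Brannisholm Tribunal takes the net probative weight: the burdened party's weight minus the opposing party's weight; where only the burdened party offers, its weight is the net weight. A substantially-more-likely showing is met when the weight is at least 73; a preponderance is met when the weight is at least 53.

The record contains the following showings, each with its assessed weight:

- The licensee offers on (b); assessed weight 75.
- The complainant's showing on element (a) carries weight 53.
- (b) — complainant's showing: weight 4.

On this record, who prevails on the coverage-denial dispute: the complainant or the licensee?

Stage 1 (complainant, a preponderance, weight is at least 53): (a) 53 ≥ 53 — meets.
  All elements met. The burden passes to the licensee.
Stage 2 (licensee, a substantially-more-likely showing, weight is at least 73): (b) net 75−4=71 < 73 — fails.
  Not every element is met, so the licensee fails to carry Stage 2.
The analysis ends at Stage 2; the complainant prevails.

complainant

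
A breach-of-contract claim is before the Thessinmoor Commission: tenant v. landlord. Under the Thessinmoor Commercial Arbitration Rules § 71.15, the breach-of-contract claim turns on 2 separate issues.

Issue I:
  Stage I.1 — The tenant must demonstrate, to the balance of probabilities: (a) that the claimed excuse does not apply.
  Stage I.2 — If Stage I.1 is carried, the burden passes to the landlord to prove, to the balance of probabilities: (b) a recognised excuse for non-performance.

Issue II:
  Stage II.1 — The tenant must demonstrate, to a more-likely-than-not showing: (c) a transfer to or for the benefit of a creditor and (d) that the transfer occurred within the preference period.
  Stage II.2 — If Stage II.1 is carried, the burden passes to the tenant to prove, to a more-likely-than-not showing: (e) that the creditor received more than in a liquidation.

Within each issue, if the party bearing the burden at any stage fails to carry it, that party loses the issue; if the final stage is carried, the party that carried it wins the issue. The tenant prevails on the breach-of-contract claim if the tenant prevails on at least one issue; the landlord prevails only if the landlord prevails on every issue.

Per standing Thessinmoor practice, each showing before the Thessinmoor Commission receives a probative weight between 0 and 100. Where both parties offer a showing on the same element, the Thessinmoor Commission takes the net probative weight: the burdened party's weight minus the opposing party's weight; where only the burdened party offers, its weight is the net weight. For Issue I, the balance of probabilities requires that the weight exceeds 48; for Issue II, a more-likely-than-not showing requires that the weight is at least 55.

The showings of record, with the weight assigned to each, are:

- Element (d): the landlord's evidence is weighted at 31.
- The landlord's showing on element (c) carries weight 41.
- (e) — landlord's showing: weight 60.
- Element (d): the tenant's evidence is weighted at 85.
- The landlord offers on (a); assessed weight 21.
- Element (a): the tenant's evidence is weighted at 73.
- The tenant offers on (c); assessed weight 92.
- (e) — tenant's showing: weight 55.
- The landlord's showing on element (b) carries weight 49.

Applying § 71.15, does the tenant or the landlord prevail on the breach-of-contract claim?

landlord

— Issue I —
Stage I.1 — burden on tenant; standard: the balance of probabilities (weight exceeds 48).
    (a): 73 − 21 = 52 > 48 [met]
  Stage I.1 is satisfied; the onus moves to the landlord.
Stage I.2 — burden on landlord; standard: the balance of probabilities (weight exceeds 48).
    (b): 49 > 48 [met]
  The landlord carries the last stage.
Every stage carried; the landlord prevails on this issue.
— Issue II —
Stage II.1 (tenant, a more-likely-than-not showing, weight is at least 55): (c) net 92−41=51 < 55 — fails; (d) net 85−31=54 < 55 — fails.
  The tenant does not carry Stage II.1.
So the landlord prevails on this issue.
Per-issue: Issue I → landlord; Issue II → landlord. The tenant must prevail on at least one issue; overall, the landlord prevails.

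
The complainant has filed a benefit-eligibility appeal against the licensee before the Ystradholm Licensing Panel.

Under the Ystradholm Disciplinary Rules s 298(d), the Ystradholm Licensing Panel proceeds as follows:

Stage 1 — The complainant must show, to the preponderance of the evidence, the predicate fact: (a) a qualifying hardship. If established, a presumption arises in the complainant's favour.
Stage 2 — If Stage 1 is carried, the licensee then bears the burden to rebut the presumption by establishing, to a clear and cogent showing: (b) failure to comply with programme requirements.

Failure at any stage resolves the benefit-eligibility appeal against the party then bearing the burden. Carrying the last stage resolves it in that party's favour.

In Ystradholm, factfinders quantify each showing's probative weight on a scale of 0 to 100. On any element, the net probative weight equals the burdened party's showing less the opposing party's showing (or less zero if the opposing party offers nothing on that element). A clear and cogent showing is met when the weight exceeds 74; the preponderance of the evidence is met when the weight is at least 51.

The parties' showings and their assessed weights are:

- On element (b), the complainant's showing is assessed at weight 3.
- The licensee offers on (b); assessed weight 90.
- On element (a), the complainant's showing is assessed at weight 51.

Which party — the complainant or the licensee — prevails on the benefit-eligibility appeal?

licensee

At Stage 1 the complainant must meet the preponderance of the evidence (weight is at least 51): on (a) the weight is 51, ≥ 51, so (a) meets the standard.
  All elements met. The burden passes to the licensee.
At Stage 2 the licensee must meet a clear and cogent showing (weight exceeds 74): on (b) the weight is 90 less the opposing 3 gives net 87, which does exceed 74, so (b) meets the standard.
  Stage 2 carried; the final stage is satisfied.
Every stage carried; the licensee prevails.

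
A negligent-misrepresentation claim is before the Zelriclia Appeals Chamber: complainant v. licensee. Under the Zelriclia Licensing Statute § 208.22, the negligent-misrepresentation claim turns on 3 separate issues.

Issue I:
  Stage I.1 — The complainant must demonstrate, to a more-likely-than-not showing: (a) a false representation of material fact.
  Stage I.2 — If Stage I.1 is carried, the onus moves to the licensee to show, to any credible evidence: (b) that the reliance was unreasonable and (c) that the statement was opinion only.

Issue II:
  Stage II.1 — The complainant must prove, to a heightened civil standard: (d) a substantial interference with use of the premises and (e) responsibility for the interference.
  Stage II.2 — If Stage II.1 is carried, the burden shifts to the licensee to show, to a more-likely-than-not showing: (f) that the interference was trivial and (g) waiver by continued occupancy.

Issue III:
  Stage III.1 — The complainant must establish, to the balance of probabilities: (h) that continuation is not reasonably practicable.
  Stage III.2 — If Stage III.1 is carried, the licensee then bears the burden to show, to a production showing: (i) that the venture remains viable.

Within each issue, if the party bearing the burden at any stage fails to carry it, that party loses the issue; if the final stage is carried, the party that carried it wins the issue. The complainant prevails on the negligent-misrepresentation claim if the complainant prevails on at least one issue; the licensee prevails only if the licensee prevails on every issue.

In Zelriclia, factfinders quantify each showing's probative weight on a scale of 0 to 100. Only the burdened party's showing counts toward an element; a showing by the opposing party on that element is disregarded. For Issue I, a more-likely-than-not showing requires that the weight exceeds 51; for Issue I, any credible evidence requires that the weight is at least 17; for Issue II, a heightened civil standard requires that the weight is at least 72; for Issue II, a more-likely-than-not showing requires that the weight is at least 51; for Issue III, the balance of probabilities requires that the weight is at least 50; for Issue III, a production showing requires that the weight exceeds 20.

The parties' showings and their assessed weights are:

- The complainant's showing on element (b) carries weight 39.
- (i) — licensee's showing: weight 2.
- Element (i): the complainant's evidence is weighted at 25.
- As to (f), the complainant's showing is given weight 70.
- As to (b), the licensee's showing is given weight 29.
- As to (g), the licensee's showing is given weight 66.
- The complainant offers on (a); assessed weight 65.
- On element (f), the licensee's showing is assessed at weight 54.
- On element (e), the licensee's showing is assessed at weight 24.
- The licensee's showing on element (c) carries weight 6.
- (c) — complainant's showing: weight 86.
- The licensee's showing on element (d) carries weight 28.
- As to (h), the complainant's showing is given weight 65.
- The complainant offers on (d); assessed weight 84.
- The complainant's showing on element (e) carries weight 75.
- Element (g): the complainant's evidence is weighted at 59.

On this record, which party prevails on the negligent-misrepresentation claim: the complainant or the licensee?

— Issue I —
At Stage I.1 the complainant must meet a more-likely-than-not showing (weight exceeds 51): on (a) the weight is 65, which does exceed 51, so (a) meets the standard.
  All elements met. The burden passes to the licensee.
At Stage I.2 the licensee must meet any credible evidence (weight is at least 17): on (b) the weight is 29 (the complainant's 39 is given no effect), ≥ 17, so (b) meets the standard; on (c) the weight is 6 (the complainant's 86 is given no effect), < 17, so (c) does not meet the standard.
  The licensee does not carry Stage I.2.
The analysis ends at Stage I.2; the complainant prevails on this issue.
— Issue II —
Stage II.1 — burden on complainant; standard: a heightened civil standard (weight is at least 72).
    (d): 84 (licensee's 28 disregarded) ≥ 72 [met]
    (e): 75 (licensee's 24 disregarded) ≥ 72 [met]
  Stage II.1 carried; the burden shifts to the licensee.
Stage II.2 — burden on licensee; standard: a more-likely-than-not showing (weight is at least 51).
    (f): 54 (complainant's 70 disregarded) ≥ 51 [met]
    (g): 66 (complainant's 59 disregarded) ≥ 51 [met]
  All elements met at the final stage.
With every stage satisfied, the licensee prevails on this issue.
— Issue III —
Stage III.1 — burden on complainant; standard: the balance of probabilities (weight is at least 50).
    (h): 65 ≥ 50 [met]
  Stage III.1 is satisfied; the onus moves to the licensee.
Stage III.2 — burden on licensee; standard: a production showing (weight exceeds 20).
    (i): 2 (complainant's 25 disregarded) ≤ 20 [not met]
  Not every element is met, so the licensee fails to carry Stage III.2.
The complainant prevails on this issue.
Per-issue: Issue I → complainant; Issue II → licensee; Issue III → complainant. The complainant must prevail on at least one issue; overall, the complainant prevails.

complainant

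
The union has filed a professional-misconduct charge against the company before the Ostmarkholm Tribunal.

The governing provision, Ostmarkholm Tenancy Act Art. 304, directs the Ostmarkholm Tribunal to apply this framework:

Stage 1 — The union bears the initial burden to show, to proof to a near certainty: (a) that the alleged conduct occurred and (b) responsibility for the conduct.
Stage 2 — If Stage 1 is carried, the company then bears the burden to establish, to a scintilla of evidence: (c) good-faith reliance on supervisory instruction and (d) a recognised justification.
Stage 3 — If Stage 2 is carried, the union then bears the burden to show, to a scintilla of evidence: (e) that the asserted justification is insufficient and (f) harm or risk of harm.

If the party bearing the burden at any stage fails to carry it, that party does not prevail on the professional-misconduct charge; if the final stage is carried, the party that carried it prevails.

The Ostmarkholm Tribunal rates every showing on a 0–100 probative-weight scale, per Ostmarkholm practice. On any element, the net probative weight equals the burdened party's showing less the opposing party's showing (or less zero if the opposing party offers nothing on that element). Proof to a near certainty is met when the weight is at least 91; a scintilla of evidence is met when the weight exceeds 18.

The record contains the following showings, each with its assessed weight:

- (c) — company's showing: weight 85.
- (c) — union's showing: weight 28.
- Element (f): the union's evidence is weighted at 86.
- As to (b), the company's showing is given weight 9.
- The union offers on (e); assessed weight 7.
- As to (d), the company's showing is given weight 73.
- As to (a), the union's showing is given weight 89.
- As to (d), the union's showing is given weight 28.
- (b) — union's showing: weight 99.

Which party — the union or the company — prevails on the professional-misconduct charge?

Stage 1 (union, proof to a near certainty, weight is at least 91): (a) 89 < 91 — fails; (b) net 99−9=90 < 91 — fails.
  Stage 1 not carried; the union fails its burden.
The analysis ends at Stage 1; the company prevails.

company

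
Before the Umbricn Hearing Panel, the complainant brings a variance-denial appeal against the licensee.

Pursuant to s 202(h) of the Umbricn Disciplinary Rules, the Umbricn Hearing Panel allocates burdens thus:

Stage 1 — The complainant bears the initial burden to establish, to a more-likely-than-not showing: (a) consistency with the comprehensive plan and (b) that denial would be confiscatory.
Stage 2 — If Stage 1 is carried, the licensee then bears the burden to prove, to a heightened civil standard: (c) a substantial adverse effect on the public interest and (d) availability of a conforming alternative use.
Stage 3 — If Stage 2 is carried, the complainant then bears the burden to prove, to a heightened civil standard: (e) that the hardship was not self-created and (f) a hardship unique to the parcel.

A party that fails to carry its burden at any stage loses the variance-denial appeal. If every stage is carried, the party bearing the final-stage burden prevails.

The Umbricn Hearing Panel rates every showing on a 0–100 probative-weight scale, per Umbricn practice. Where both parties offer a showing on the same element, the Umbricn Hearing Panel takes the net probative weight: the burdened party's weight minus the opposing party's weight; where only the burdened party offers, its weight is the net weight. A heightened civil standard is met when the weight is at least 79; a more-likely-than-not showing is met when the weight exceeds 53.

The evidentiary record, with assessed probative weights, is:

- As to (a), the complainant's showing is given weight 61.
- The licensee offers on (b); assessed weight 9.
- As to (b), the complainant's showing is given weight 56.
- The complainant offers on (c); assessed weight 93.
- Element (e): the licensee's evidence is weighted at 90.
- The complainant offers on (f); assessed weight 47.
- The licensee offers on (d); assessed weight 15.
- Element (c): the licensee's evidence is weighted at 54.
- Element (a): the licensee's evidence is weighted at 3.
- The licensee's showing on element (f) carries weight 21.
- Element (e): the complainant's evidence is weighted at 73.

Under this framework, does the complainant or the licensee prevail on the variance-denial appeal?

licensee

Stage 1 (complainant, a more-likely-than-not showing, weight exceeds 53): (a) net 61−3=58 > 53 — meets; (b) net 56−9=47 ≤ 53 — fails.
  Stage 1 not carried; the complainant fails its burden.
The licensee prevails.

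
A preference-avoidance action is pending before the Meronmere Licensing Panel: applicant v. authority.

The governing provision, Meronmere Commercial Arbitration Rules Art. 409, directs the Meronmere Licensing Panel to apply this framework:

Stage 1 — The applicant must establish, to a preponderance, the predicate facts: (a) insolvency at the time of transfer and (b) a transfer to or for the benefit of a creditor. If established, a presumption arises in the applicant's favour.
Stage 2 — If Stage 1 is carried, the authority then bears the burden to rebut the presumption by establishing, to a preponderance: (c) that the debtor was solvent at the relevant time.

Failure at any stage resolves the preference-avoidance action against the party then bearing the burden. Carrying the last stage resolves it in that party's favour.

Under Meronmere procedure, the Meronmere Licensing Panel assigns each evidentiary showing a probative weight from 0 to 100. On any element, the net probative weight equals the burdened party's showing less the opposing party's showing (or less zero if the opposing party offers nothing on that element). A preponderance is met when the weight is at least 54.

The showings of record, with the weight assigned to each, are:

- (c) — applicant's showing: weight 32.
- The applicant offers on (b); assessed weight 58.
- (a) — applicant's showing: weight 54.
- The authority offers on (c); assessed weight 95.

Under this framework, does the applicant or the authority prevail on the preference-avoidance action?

authority

Stage 1 (applicant, a preponderance, weight is at least 54): (a) 54 ≥ 54 — meets; (b) 58 ≥ 54 — meets.
  Stage 1 carried; the burden shifts to the authority.
Stage 2 (authority, a preponderance, weight is at least 54): (c) net 95−32=63 ≥ 54 — meets.
  The authority carries the last stage.
Every stage carried; the authority prevails.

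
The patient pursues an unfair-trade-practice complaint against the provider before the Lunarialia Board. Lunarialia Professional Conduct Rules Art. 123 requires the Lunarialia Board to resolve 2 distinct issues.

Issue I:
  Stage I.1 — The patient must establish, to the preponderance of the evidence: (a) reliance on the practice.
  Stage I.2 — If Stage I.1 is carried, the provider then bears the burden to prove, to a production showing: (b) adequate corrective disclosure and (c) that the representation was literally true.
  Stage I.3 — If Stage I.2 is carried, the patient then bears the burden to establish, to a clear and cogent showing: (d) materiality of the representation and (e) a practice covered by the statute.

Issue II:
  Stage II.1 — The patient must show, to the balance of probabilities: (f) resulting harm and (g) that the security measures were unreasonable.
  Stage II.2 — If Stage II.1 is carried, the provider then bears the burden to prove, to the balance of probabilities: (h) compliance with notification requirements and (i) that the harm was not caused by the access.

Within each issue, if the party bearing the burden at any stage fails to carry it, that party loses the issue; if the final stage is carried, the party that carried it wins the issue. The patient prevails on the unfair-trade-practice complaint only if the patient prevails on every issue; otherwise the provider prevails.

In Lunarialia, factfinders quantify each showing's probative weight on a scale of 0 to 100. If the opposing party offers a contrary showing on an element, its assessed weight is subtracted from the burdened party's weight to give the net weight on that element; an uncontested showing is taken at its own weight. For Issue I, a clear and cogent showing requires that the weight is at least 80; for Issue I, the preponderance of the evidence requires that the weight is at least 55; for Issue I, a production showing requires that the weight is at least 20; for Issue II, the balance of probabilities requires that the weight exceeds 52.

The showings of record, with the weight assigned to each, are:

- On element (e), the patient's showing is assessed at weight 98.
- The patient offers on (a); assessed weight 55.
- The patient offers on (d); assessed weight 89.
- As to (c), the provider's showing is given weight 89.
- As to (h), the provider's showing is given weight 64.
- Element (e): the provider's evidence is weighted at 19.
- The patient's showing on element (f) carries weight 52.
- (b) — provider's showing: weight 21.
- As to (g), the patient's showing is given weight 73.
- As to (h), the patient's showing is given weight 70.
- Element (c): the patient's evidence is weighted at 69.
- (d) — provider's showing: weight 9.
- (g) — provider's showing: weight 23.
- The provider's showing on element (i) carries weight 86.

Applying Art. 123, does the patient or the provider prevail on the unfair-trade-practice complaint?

provider

— Issue I —
Stage I.1 (patient, the preponderance of the evidence, weight is at least 55): (a) 55 ≥ 55 — meets.
  Stage I.1 is satisfied; the onus moves to the provider.
Stage I.2 (provider, a production showing, weight is at least 20): (b) 21 ≥ 20 — meets; (c) net 89−69=20 ≥ 20 — meets.
  The provider carries Stage I.2; the patient now bears the burden.
Stage I.3 (patient, a clear and cogent showing, weight is at least 80): (d) net 89−9=80 ≥ 80 — meets; (e) net 98−19=79 < 80 — fails.
  Not every element is met, so the patient fails to carry Stage I.3.
So the provider prevails on this issue.
— Issue II —
Stage II.1 (patient, the balance of probabilities, weight exceeds 52): (f) 52 ≤ 52 — fails; (g) net 73−23=50 ≤ 52 — fails.
  Not every element is met, so the patient fails to carry Stage II.1.
The analysis ends at Stage II.1; the provider prevails on this issue.
Per-issue: Issue I → provider; Issue II → provider. The patient must prevail on every issue; overall, the provider prevails.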